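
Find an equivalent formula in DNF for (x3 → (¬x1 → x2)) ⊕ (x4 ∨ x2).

(¬x3 ∧ ¬x4 ∧ ¬x2) ∨ (x1 ∧ ¬x4 ∧ ¬x2) ∨ (x3 ∧ ¬x1 ∧ ¬x2 ∧ x4)

(x3 → (¬x1 → x2)) ⊕ (x4 ∨ x2)
= ((x3 → (¬x1 → x2)) ∧ ¬(x4 ∨ x2)) ∨ (¬(x3 → (¬x1 → x2)) ∧ (x4 ∨ x2))   (expand ⊕)
= ((¬x3 ∨ (¬x1 → x2)) ∧ ¬(x4 ∨ x2)) ∨ (¬(x3 → (¬x1 → x2)) ∧ (x4 ∨ x2))   (eliminate →)
= ((¬x3 ∨ ¬¬x1 ∨ x2) ∧ ¬(x4 ∨ x2)) ∨ (¬(x3 → (¬x1 → x2)) ∧ (x4 ∨ x2))   (eliminate →)
= ((¬x3 ∨ ¬¬x1 ∨ x2) ∧ ¬(x4 ∨ x2)) ∨ (¬(¬x3 ∨ (¬x1 → x2)) ∧ (x4 ∨ x2))   (eliminate →)
= ((¬x3 ∨ ¬¬x1 ∨ x2) ∧ ¬(x4 ∨ x2)) ∨ (¬(¬x3 ∨ ¬¬x1 ∨ x2) ∧ (x4 ∨ x2))   (eliminate →)
= ((¬x3 ∨ x1 ∨ x2) ∧ ¬(x4 ∨ x2)) ∨ (¬(¬x3 ∨ ¬¬x1 ∨ x2) ∧ (x4 ∨ x2))   (double negation)
= ((¬x3 ∨ x1 ∨ x2) ∧ ¬x4 ∧ ¬x2) ∨ (¬(¬x3 ∨ ¬¬x1 ∨ x2) ∧ (x4 ∨ x2))   (De Morgan)
= ((¬x3 ∨ x1 ∨ x2) ∧ ¬x4 ∧ ¬x2) ∨ (¬¬x3 ∧ ¬¬¬x1 ∧ ¬x2 ∧ (x4 ∨ x2))   (De Morgan)
= ((¬x3 ∨ x1 ∨ x2) ∧ ¬x4 ∧ ¬x2) ∨ (x3 ∧ ¬¬¬x1 ∧ ¬x2 ∧ (x4 ∨ x2))   (double negation)
= ((¬x3 ∨ x1 ∨ x2) ∧ ¬x4 ∧ ¬x2) ∨ (x3 ∧ ¬x1 ∧ ¬x2 ∧ (x4 ∨ x2))   (double negation)
= (¬x3 ∧ ¬x4 ∧ ¬x2) ∨ (x1 ∧ ¬x4 ∧ ¬x2) ∨ (x2 ∧ ¬x4 ∧ ¬x2) ∨ (x3 ∧ ¬x1 ∧ ¬x2 ∧ x4) ∨ (x3 ∧ ¬x1 ∧ ¬x2 ∧ x2)   (distribute ∧ over ∨)
= (¬x3 ∧ ¬x4 ∧ ¬x2) ∨ (x1 ∧ ¬x4 ∧ ¬x2) ∨ (x3 ∧ ¬x1 ∧ ¬x2 ∧ x4)   (simplify)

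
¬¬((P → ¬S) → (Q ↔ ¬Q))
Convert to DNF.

P ∧ S

¬¬((P → ¬S) → (Q ↔ ¬Q))
≡ ¬¬(¬(P → ¬S) ∨ (Q ↔ ¬Q))   [eliminate →]
≡ ¬¬(¬(¬P ∨ ¬S) ∨ (Q ↔ ¬Q))   [eliminate →]
≡ ¬¬(¬(¬P ∨ ¬S) ∨ ((Q → ¬Q) ∧ (¬Q → Q)))   [eliminate ↔]
≡ ¬¬(¬(¬P ∨ ¬S) ∨ ((¬Q ∨ ¬Q) ∧ (¬Q → Q)))   [eliminate →]
≡ ¬¬(¬(¬P ∨ ¬S) ∨ ((¬Q ∨ ¬Q) ∧ (¬¬Q ∨ Q)))   [eliminate →]
≡ ¬(¬P ∨ ¬S) ∨ ((¬Q ∨ ¬Q) ∧ (¬¬Q ∨ Q))   [double negation]
≡ (¬¬P ∧ ¬¬S) ∨ ((¬Q ∨ ¬Q) ∧ (¬¬Q ∨ Q))   [De Morgan]
≡ (P ∧ ¬¬S) ∨ ((¬Q ∨ ¬Q) ∧ (¬¬Q ∨ Q))   [double negation]
≡ (P ∧ S) ∨ ((¬Q ∨ ¬Q) ∧ (¬¬Q ∨ Q))   [double negation]
≡ (P ∧ S) ∨ ((¬Q ∨ ¬Q) ∧ (Q ∨ Q))   [double negation]
≡ (P ∧ S) ∨ (¬Q ∧ Q) ∨ (¬Q ∧ Q) ∨ (¬Q ∧ Q) ∨ (¬Q ∧ Q)   [distribute ∧ over ∨]
≡ P ∧ S   [simplify]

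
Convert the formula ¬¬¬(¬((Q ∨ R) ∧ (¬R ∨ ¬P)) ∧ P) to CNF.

(Q ∨ R ∨ ¬P) ∧ (¬R ∨ ¬P)

¬¬¬(¬((Q ∨ R) ∧ (¬R ∨ ¬P)) ∧ P)
= ¬(¬((Q ∨ R) ∧ (¬R ∨ ¬P)) ∧ P)   — double negation
= ¬¬((Q ∨ R) ∧ (¬R ∨ ¬P)) ∨ ¬P   — De Morgan
= (Q ∨ R) ∧ (¬R ∨ ¬P) ∨ ¬P   — double negation
= (Q ∨ R ∨ ¬P) ∧ (¬R ∨ ¬P ∨ ¬P)   — distribute ∨ over ∧
= (Q ∨ R ∨ ¬P) ∧ (¬R ∨ ¬P)   — simplify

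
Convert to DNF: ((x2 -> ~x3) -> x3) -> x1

~x3 | x1

((x2 -> ~x3) -> x3) -> x1
≡ ~((x2 -> ~x3) -> x3) | x1   [eliminate ->]
≡ ~(~(x2 -> ~x3) | x3) | x1   [eliminate ->]
≡ ~(~(~x2 | ~x3) | x3) | x1   [eliminate ->]
≡ (~~(~x2 | ~x3) & ~x3) | x1   [De Morgan]
≡ ((~x2 | ~x3) & ~x3) | x1   [double negation]
≡ (~x2 & ~x3) | (~x3 & ~x3) | x1   [distribute & over |]
≡ ~x3 | x1   [simplify]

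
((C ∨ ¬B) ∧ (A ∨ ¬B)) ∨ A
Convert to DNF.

((C ∨ ¬B) ∧ (A ∨ ¬B)) ∨ A
≡ (C ∧ A) ∨ (C ∧ ¬B) ∨ (¬B ∧ A) ∨ (¬B ∧ ¬B) ∨ A   — distribute ∧ over ∨
≡ ¬B ∨ A   — simplify

¬B ∨ A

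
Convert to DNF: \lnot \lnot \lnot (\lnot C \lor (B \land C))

\lnot \lnot \lnot (\lnot C \lor (B \land C))
⇔ \lnot (\lnot C \lor (B \land C))   [double negation]
⇔ \lnot \lnot C \land \lnot (B \land C)   [De Morgan]
⇔ C \land \lnot (B \land C)   [double negation]
⇔ C \land (\lnot B \lor \lnot C)   [De Morgan]
⇔ (C \land \lnot B) \lor (C \land \lnot C)   [distribute \land over \lor]
⇔ C \land \lnot B   [simplify]

C \land \lnot B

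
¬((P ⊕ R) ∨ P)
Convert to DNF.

¬((P ⊕ R) ∨ P)
≡ ¬(P ∧ ¬R ∨ ¬P ∧ R ∨ P)   [expand ⊕]
≡ ¬(P ∧ ¬R) ∧ ¬(¬P ∧ R) ∧ ¬P   [De Morgan]
≡ (¬P ∨ ¬¬R) ∧ ¬(¬P ∧ R) ∧ ¬P   [De Morgan]
≡ (¬P ∨ R) ∧ ¬(¬P ∧ R) ∧ ¬P   [double negation]
≡ (¬P ∨ R) ∧ (¬¬P ∨ ¬R) ∧ ¬P   [De Morgan]
≡ (¬P ∨ R) ∧ (P ∨ ¬R) ∧ ¬P   [double negation]
≡ ¬P ∧ P ∧ ¬P ∨ ¬P ∧ ¬R ∧ ¬P ∨ R ∧ P ∧ ¬P ∨ R ∧ ¬R ∧ ¬P   [distribute ∧ over ∨]
≡ ¬P ∧ ¬R   [simplify]

¬P ∧ ¬R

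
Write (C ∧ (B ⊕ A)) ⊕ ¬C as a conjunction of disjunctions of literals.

(B ∨ A ∨ ¬C) ∧ (¬B ∨ ¬A ∨ ¬C)

(C ∧ (B ⊕ A)) ⊕ ¬C
= ((C ∧ (B ⊕ A)) ∨ ¬C) ∧ ¬(C ∧ (B ⊕ A) ∧ ¬C)   [expand ⊕]
= ((C ∧ (B ∨ A) ∧ ¬(B ∧ A)) ∨ ¬C) ∧ ¬(C ∧ (B ⊕ A) ∧ ¬C)   [expand ⊕]
= ((C ∧ (B ∨ A) ∧ ¬(B ∧ A)) ∨ ¬C) ∧ ¬(C ∧ (B ∨ A) ∧ ¬(B ∧ A) ∧ ¬C)   [expand ⊕]
= ((C ∧ (B ∨ A) ∧ (¬B ∨ ¬A)) ∨ ¬C) ∧ ¬(C ∧ (B ∨ A) ∧ ¬(B ∧ A) ∧ ¬C)   [De Morgan]
= ((C ∧ (B ∨ A) ∧ (¬B ∨ ¬A)) ∨ ¬C) ∧ (¬C ∨ ¬(B ∨ A) ∨ ¬¬(B ∧ A) ∨ ¬¬C)   [De Morgan]
= ((C ∧ (B ∨ A) ∧ (¬B ∨ ¬A)) ∨ ¬C) ∧ (¬C ∨ (¬B ∧ ¬A) ∨ ¬¬(B ∧ A) ∨ ¬¬C)   [De Morgan]
= ((C ∧ (B ∨ A) ∧ (¬B ∨ ¬A)) ∨ ¬C) ∧ (¬C ∨ (¬B ∧ ¬A) ∨ (B ∧ A) ∨ ¬¬C)   [double negation]
= ((C ∧ (B ∨ A) ∧ (¬B ∨ ¬A)) ∨ ¬C) ∧ (¬C ∨ (¬B ∧ ¬A) ∨ (B ∧ A) ∨ C)   [double negation]
= (C ∨ ¬C) ∧ (B ∨ A ∨ ¬C) ∧ (¬B ∨ ¬A ∨ ¬C) ∧ (¬C ∨ ¬B ∨ B ∨ C) ∧ (¬C ∨ ¬B ∨ A ∨ C) ∧ (¬C ∨ ¬A ∨ B ∨ C) ∧ (¬C ∨ ¬A ∨ A ∨ C)   [distribute ∨ over ∧]
= (B ∨ A ∨ ¬C) ∧ (¬B ∨ ¬A ∨ ¬C)   [simplify]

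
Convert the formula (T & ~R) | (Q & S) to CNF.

(T | Q) & (T | S) & (~R | Q) & (~R | S)

(T & ~R) | (Q & S)
⇔ (T | Q) & (T | S) & (~R | Q) & (~R | S)   [distribute | over &]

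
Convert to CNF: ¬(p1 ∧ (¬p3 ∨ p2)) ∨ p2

¬(p1 ∧ (¬p3 ∨ p2)) ∨ p2
⇔ ¬p1 ∨ ¬(¬p3 ∨ p2) ∨ p2   [De Morgan]
⇔ ¬p1 ∨ (¬¬p3 ∧ ¬p2) ∨ p2   [De Morgan]
⇔ ¬p1 ∨ (p3 ∧ ¬p2) ∨ p2   [double negation]
⇔ (¬p1 ∨ p3 ∨ p2) ∧ (¬p1 ∨ ¬p2 ∨ p2)   [distribute ∨ over ∧]
⇔ ¬p1 ∨ p3 ∨ p2   [simplify]

¬p1 ∨ p3 ∨ p2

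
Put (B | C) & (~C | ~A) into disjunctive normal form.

(B & ~C) | (B & ~A) | (C & ~A)

(B | C) & (~C | ~A)
≡ (B & ~C) | (B & ~A) | (C & ~C) | (C & ~A)   — distribute & over |
≡ (B & ~C) | (B & ~A) | (C & ~A)   — simplify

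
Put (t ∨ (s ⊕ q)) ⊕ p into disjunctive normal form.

(t ∨ (s ⊕ q)) ⊕ p
≡ ((t ∨ (s ⊕ q)) ∧ ¬p) ∨ (¬(t ∨ (s ⊕ q)) ∧ p)   (expand ⊕)
≡ ((t ∨ (s ∧ ¬q) ∨ (¬s ∧ q)) ∧ ¬p) ∨ (¬(t ∨ (s ⊕ q)) ∧ p)   (expand ⊕)
≡ ((t ∨ (s ∧ ¬q) ∨ (¬s ∧ q)) ∧ ¬p) ∨ (¬(t ∨ (s ∧ ¬q) ∨ (¬s ∧ q)) ∧ p)   (expand ⊕)
≡ ((t ∨ (s ∧ ¬q) ∨ (¬s ∧ q)) ∧ ¬p) ∨ (¬t ∧ ¬(s ∧ ¬q) ∧ ¬(¬s ∧ q) ∧ p)   (De Morgan)
≡ ((t ∨ (s ∧ ¬q) ∨ (¬s ∧ q)) ∧ ¬p) ∨ (¬t ∧ (¬s ∨ ¬¬q) ∧ ¬(¬s ∧ q) ∧ p)   (De Morgan)
≡ ((t ∨ (s ∧ ¬q) ∨ (¬s ∧ q)) ∧ ¬p) ∨ (¬t ∧ (¬s ∨ q) ∧ ¬(¬s ∧ q) ∧ p)   (double negation)
≡ ((t ∨ (s ∧ ¬q) ∨ (¬s ∧ q)) ∧ ¬p) ∨ (¬t ∧ (¬s ∨ q) ∧ (¬¬s ∨ ¬q) ∧ p)   (De Morgan)
≡ ((t ∨ (s ∧ ¬q) ∨ (¬s ∧ q)) ∧ ¬p) ∨ (¬t ∧ (¬s ∨ q) ∧ (s ∨ ¬q) ∧ p)   (double negation)
≡ (t ∧ ¬p) ∨ (s ∧ ¬q ∧ ¬p) ∨ (¬s ∧ q ∧ ¬p) ∨ (¬t ∧ ¬s ∧ s ∧ p) ∨ (¬t ∧ ¬s ∧ ¬q ∧ p) ∨ (¬t ∧ q ∧ s ∧ p) ∨ (¬t ∧ q ∧ ¬q ∧ p)   (distribute ∧ over ∨)
≡ (t ∧ ¬p) ∨ (s ∧ ¬q ∧ ¬p) ∨ (¬s ∧ q ∧ ¬p) ∨ (¬t ∧ ¬s ∧ ¬q ∧ p) ∨ (¬t ∧ q ∧ s ∧ p)   (simplify)

(t ∧ ¬p) ∨ (s ∧ ¬q ∧ ¬p) ∨ (¬s ∧ q ∧ ¬p) ∨ (¬t ∧ ¬s ∧ ¬q ∧ p) ∨ (¬t ∧ q ∧ s ∧ p)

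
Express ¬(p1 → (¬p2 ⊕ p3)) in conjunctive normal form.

p1 ∧ (p2 ∨ p3) ∧ (¬p3 ∨ ¬p2)

¬(p1 → (¬p2 ⊕ p3))
≡ ¬(¬p1 ∨ (¬p2 ⊕ p3))   — eliminate →
≡ ¬(¬p1 ∨ ((¬p2 ∨ p3) ∧ ¬(¬p2 ∧ p3)))   — expand ⊕
≡ ¬¬p1 ∧ ¬((¬p2 ∨ p3) ∧ ¬(¬p2 ∧ p3))   — De Morgan
≡ p1 ∧ ¬((¬p2 ∨ p3) ∧ ¬(¬p2 ∧ p3))   — double negation
≡ p1 ∧ (¬(¬p2 ∨ p3) ∨ ¬¬(¬p2 ∧ p3))   — De Morgan
≡ p1 ∧ ((¬¬p2 ∧ ¬p3) ∨ ¬¬(¬p2 ∧ p3))   — De Morgan
≡ p1 ∧ ((p2 ∧ ¬p3) ∨ ¬¬(¬p2 ∧ p3))   — double negation
≡ p1 ∧ ((p2 ∧ ¬p3) ∨ (¬p2 ∧ p3))   — double negation
≡ p1 ∧ (p2 ∨ ¬p2) ∧ (p2 ∨ p3) ∧ (¬p3 ∨ ¬p2) ∧ (¬p3 ∨ p3)   — distribute ∨ over ∧
≡ p1 ∧ (p2 ∨ p3) ∧ (¬p3 ∨ ¬p2)   — simplify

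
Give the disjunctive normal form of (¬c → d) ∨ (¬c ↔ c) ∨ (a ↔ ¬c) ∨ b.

(¬c → d) ∨ (¬c ↔ c) ∨ (a ↔ ¬c) ∨ b
≡ ¬¬c ∨ d ∨ (¬c ↔ c) ∨ (a ↔ ¬c) ∨ b   [eliminate →]
≡ ¬¬c ∨ d ∨ ((¬c → c) ∧ (c → ¬c)) ∨ (a ↔ ¬c) ∨ b   [eliminate ↔]
≡ ¬¬c ∨ d ∨ ((¬¬c ∨ c) ∧ (c → ¬c)) ∨ (a ↔ ¬c) ∨ b   [eliminate →]
≡ ¬¬c ∨ d ∨ ((¬¬c ∨ c) ∧ (¬c ∨ ¬c)) ∨ (a ↔ ¬c) ∨ b   [eliminate →]
≡ ¬¬c ∨ d ∨ ((¬¬c ∨ c) ∧ (¬c ∨ ¬c)) ∨ ((a → ¬c) ∧ (¬c → a)) ∨ b   [eliminate ↔]
≡ ¬¬c ∨ d ∨ ((¬¬c ∨ c) ∧ (¬c ∨ ¬c)) ∨ ((¬a ∨ ¬c) ∧ (¬c → a)) ∨ b   [eliminate →]
≡ ¬¬c ∨ d ∨ ((¬¬c ∨ c) ∧ (¬c ∨ ¬c)) ∨ ((¬a ∨ ¬c) ∧ (¬¬c ∨ a)) ∨ b   [eliminate →]
≡ c ∨ d ∨ ((¬¬c ∨ c) ∧ (¬c ∨ ¬c)) ∨ ((¬a ∨ ¬c) ∧ (¬¬c ∨ a)) ∨ b   [double negation]
≡ c ∨ d ∨ ((c ∨ c) ∧ (¬c ∨ ¬c)) ∨ ((¬a ∨ ¬c) ∧ (¬¬c ∨ a)) ∨ b   [double negation]
≡ c ∨ d ∨ ((c ∨ c) ∧ (¬c ∨ ¬c)) ∨ ((¬a ∨ ¬c) ∧ (c ∨ a)) ∨ b   [double negation]
≡ c ∨ d ∨ (c ∧ ¬c) ∨ (c ∧ ¬c) ∨ (c ∧ ¬c) ∨ (c ∧ ¬c) ∨ (¬a ∧ c) ∨ (¬a ∧ a) ∨ (¬c ∧ c) ∨ (¬c ∧ a) ∨ b   [distribute ∧ over ∨]
≡ c ∨ d ∨ (¬c ∧ a) ∨ b   [simplify]

c ∨ d ∨ (¬c ∧ a) ∨ b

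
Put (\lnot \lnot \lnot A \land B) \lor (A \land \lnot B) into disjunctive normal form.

(\lnot \lnot \lnot A \land B) \lor (A \land \lnot B)
= (\lnot A \land B) \lor (A \land \lnot B)   [double negation]

(\lnot A \land B) \lor (A \land \lnot B)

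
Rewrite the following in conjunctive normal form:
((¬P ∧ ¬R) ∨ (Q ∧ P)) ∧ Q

((¬P ∧ ¬R) ∨ (Q ∧ P)) ∧ Q
⇔ (¬P ∨ Q) ∧ (¬P ∨ P) ∧ (¬R ∨ Q) ∧ (¬R ∨ P) ∧ Q   [distribute ∨ over ∧]
⇔ (¬R ∨ P) ∧ Q   [simplify]

(¬R ∨ P) ∧ Q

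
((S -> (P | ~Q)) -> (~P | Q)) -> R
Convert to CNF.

(P | R) & (~Q | R)

((S -> (P | ~Q)) -> (~P | Q)) -> R
≡ ~((S -> (P | ~Q)) -> (~P | Q)) | R   [eliminate ->]
≡ ~(~(S -> (P | ~Q)) | ~P | Q) | R   [eliminate ->]
≡ ~(~(~S | P | ~Q) | ~P | Q) | R   [eliminate ->]
≡ (~~(~S | P | ~Q) & ~~P & ~Q) | R   [De Morgan]
≡ ((~S | P | ~Q) & ~~P & ~Q) | R   [double negation]
≡ ((~S | P | ~Q) & P & ~Q) | R   [double negation]
≡ (~S | P | ~Q | R) & (P | R) & (~Q | R)   [distribute | over &]
≡ (P | R) & (~Q | R)   [simplify]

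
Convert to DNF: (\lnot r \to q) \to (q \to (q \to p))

\lnot q \lor p

(\lnot r \to q) \to (q \to (q \to p))
≡ \lnot (\lnot r \to q) \lor (q \to (q \to p))   — eliminate \to
≡ \lnot (\lnot \lnot r \lor q) \lor (q \to (q \to p))   — eliminate \to
≡ \lnot (\lnot \lnot r \lor q) \lor \lnot q \lor (q \to p)   — eliminate \to
≡ \lnot (\lnot \lnot r \lor q) \lor \lnot q \lor \lnot q \lor p   — eliminate \to
≡ (\lnot \lnot \lnot r \land \lnot q) \lor \lnot q \lor \lnot q \lor p   — De Morgan
≡ (\lnot r \land \lnot q) \lor \lnot q \lor \lnot q \lor p   — double negation
≡ \lnot q \lor p   — simplify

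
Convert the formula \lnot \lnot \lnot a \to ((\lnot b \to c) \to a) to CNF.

(a \lor \lnot b) \land (a \lor \lnot c)

\lnot \lnot \lnot a \to ((\lnot b \to c) \to a)
= \lnot \lnot \lnot \lnot a \lor ((\lnot b \to c) \to a)   — eliminate \to
= \lnot \lnot \lnot \lnot a \lor \lnot (\lnot b \to c) \lor a   — eliminate \to
= \lnot \lnot \lnot \lnot a \lor \lnot (\lnot \lnot b \lor c) \lor a   — eliminate \to
= \lnot \lnot a \lor \lnot (\lnot \lnot b \lor c) \lor a   — double negation
= a \lor \lnot (\lnot \lnot b \lor c) \lor a   — double negation
= a \lor (\lnot \lnot \lnot b \land \lnot c) \lor a   — De Morgan
= a \lor (\lnot b \land \lnot c) \lor a   — double negation
= (a \lor \lnot b \lor a) \land (a \lor \lnot c \lor a)   — distribute \lor over \land
= (a \lor \lnot b) \land (a \lor \lnot c)   — simplify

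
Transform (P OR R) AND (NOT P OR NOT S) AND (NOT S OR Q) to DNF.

(P OR R) AND (NOT P OR NOT S) AND (NOT S OR Q)
= (P AND NOT P AND NOT S) OR (P AND NOT P AND Q) OR (P AND NOT S AND NOT S) OR (P AND NOT S AND Q) OR (R AND NOT P AND NOT S) OR (R AND NOT P AND Q) OR (R AND NOT S AND NOT S) OR (R AND NOT S AND Q)   (distribute AND over OR)
= (P AND NOT S) OR (R AND NOT P AND Q) OR (R AND NOT S)   (simplify)

(P AND NOT S) OR (R AND NOT P AND Q) OR (R AND NOT S)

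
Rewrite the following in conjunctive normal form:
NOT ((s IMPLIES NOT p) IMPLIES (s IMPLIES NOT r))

NOT ((s IMPLIES NOT p) IMPLIES (s IMPLIES NOT r))
= NOT (NOT (s IMPLIES NOT p) OR (s IMPLIES NOT r))   [eliminate IMPLIES]
= NOT (NOT (NOT s OR NOT p) OR (s IMPLIES NOT r))   [eliminate IMPLIES]
= NOT (NOT (NOT s OR NOT p) OR NOT s OR NOT r)   [eliminate IMPLIES]
= NOT NOT (NOT s OR NOT p) AND NOT NOT s AND NOT NOT r   [De Morgan]
= (NOT s OR NOT p) AND NOT NOT s AND NOT NOT r   [double negation]
= (NOT s OR NOT p) AND s AND NOT NOT r   [double negation]
= (NOT s OR NOT p) AND s AND r   [double negation]

(NOT s OR NOT p) AND s AND r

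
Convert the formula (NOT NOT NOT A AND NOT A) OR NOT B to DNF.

NOT A OR NOT B

(NOT NOT NOT A AND NOT A) OR NOT B
⇔ (NOT A AND NOT A) OR NOT B   — double negation
⇔ NOT A OR NOT B   — simplify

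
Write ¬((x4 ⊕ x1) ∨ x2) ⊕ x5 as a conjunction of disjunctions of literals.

¬((x4 ⊕ x1) ∨ x2) ⊕ x5
= (¬((x4 ⊕ x1) ∨ x2) ∨ x5) ∧ ¬(¬((x4 ⊕ x1) ∨ x2) ∧ x5)   [expand ⊕]
= (¬((x4 ∨ x1) ∧ ¬(x4 ∧ x1) ∨ x2) ∨ x5) ∧ ¬(¬((x4 ⊕ x1) ∨ x2) ∧ x5)   [expand ⊕]
= (¬((x4 ∨ x1) ∧ ¬(x4 ∧ x1) ∨ x2) ∨ x5) ∧ ¬(¬((x4 ∨ x1) ∧ ¬(x4 ∧ x1) ∨ x2) ∧ x5)   [expand ⊕]
= (¬((x4 ∨ x1) ∧ ¬(x4 ∧ x1)) ∧ ¬x2 ∨ x5) ∧ ¬(¬((x4 ∨ x1) ∧ ¬(x4 ∧ x1) ∨ x2) ∧ x5)   [De Morgan]
= ((¬(x4 ∨ x1) ∨ ¬¬(x4 ∧ x1)) ∧ ¬x2 ∨ x5) ∧ ¬(¬((x4 ∨ x1) ∧ ¬(x4 ∧ x1) ∨ x2) ∧ x5)   [De Morgan]
= ((¬x4 ∧ ¬x1 ∨ ¬¬(x4 ∧ x1)) ∧ ¬x2 ∨ x5) ∧ ¬(¬((x4 ∨ x1) ∧ ¬(x4 ∧ x1) ∨ x2) ∧ x5)   [De Morgan]
= ((¬x4 ∧ ¬x1 ∨ x4 ∧ x1) ∧ ¬x2 ∨ x5) ∧ ¬(¬((x4 ∨ x1) ∧ ¬(x4 ∧ x1) ∨ x2) ∧ x5)   [double negation]
= ((¬x4 ∧ ¬x1 ∨ x4 ∧ x1) ∧ ¬x2 ∨ x5) ∧ (¬¬((x4 ∨ x1) ∧ ¬(x4 ∧ x1) ∨ x2) ∨ ¬x5)   [De Morgan]
= ((¬x4 ∧ ¬x1 ∨ x4 ∧ x1) ∧ ¬x2 ∨ x5) ∧ ((x4 ∨ x1) ∧ ¬(x4 ∧ x1) ∨ x2 ∨ ¬x5)   [double negation]
= ((¬x4 ∧ ¬x1 ∨ x4 ∧ x1) ∧ ¬x2 ∨ x5) ∧ ((x4 ∨ x1) ∧ (¬x4 ∨ ¬x1) ∨ x2 ∨ ¬x5)   [De Morgan]
= (¬x4 ∨ x4 ∨ x5) ∧ (¬x4 ∨ x1 ∨ x5) ∧ (¬x1 ∨ x4 ∨ x5) ∧ (¬x1 ∨ x1 ∨ x5) ∧ (¬x2 ∨ x5) ∧ (x4 ∨ x1 ∨ x2 ∨ ¬x5) ∧ (¬x4 ∨ ¬x1 ∨ x2 ∨ ¬x5)   [distribute ∨ over ∧]
= (¬x4 ∨ x1 ∨ x5) ∧ (¬x1 ∨ x4 ∨ x5) ∧ (¬x2 ∨ x5) ∧ (x4 ∨ x1 ∨ x2 ∨ ¬x5) ∧ (¬x4 ∨ ¬x1 ∨ x2 ∨ ¬x5)   [simplify]

(¬x4 ∨ x1 ∨ x5) ∧ (¬x1 ∨ x4 ∨ x5) ∧ (¬x2 ∨ x5) ∧ (x4 ∨ x1 ∨ x2 ∨ ¬x5) ∧ (¬x4 ∨ ¬x1 ∨ x2 ∨ ¬x5)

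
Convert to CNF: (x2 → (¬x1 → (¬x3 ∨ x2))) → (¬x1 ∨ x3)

¬x1 ∨ x3

(x2 → (¬x1 → (¬x3 ∨ x2))) → (¬x1 ∨ x3)
≡ ¬(x2 → (¬x1 → (¬x3 ∨ x2))) ∨ ¬x1 ∨ x3   [eliminate →]
≡ ¬(¬x2 ∨ (¬x1 → (¬x3 ∨ x2))) ∨ ¬x1 ∨ x3   [eliminate →]
≡ ¬(¬x2 ∨ ¬¬x1 ∨ ¬x3 ∨ x2) ∨ ¬x1 ∨ x3   [eliminate →]
≡ (¬¬x2 ∧ ¬¬¬x1 ∧ ¬¬x3 ∧ ¬x2) ∨ ¬x1 ∨ x3   [De Morgan]
≡ (x2 ∧ ¬¬¬x1 ∧ ¬¬x3 ∧ ¬x2) ∨ ¬x1 ∨ x3   [double negation]
≡ (x2 ∧ ¬x1 ∧ ¬¬x3 ∧ ¬x2) ∨ ¬x1 ∨ x3   [double negation]
≡ (x2 ∧ ¬x1 ∧ x3 ∧ ¬x2) ∨ ¬x1 ∨ x3   [double negation]
≡ (x2 ∨ ¬x1 ∨ x3) ∧ (¬x1 ∨ ¬x1 ∨ x3) ∧ (x3 ∨ ¬x1 ∨ x3) ∧ (¬x2 ∨ ¬x1 ∨ x3)   [distribute ∨ over ∧]
≡ ¬x1 ∨ x3   [simplify]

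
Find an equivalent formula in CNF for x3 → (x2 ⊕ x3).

¬x3 ∨ ¬x2

x3 → (x2 ⊕ x3)
= ¬x3 ∨ (x2 ⊕ x3)   [eliminate →]
= ¬x3 ∨ ((x2 ∨ x3) ∧ ¬(x2 ∧ x3))   [expand ⊕]
= ¬x3 ∨ ((x2 ∨ x3) ∧ (¬x2 ∨ ¬x3))   [De Morgan]
= (¬x3 ∨ x2 ∨ x3) ∧ (¬x3 ∨ ¬x2 ∨ ¬x3)   [distribute ∨ over ∧]
= ¬x3 ∨ ¬x2   [simplify]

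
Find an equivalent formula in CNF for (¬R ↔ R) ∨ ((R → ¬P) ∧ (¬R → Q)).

(¬R ↔ R) ∨ ((R → ¬P) ∧ (¬R → Q))
≡ ((¬R → R) ∧ (R → ¬R)) ∨ ((R → ¬P) ∧ (¬R → Q))   — eliminate ↔
≡ ((¬¬R ∨ R) ∧ (R → ¬R)) ∨ ((R → ¬P) ∧ (¬R → Q))   — eliminate →
≡ ((¬¬R ∨ R) ∧ (¬R ∨ ¬R)) ∨ ((R → ¬P) ∧ (¬R → Q))   — eliminate →
≡ ((¬¬R ∨ R) ∧ (¬R ∨ ¬R)) ∨ ((¬R ∨ ¬P) ∧ (¬R → Q))   — eliminate →
≡ ((¬¬R ∨ R) ∧ (¬R ∨ ¬R)) ∨ ((¬R ∨ ¬P) ∧ (¬¬R ∨ Q))   — eliminate →
≡ ((R ∨ R) ∧ (¬R ∨ ¬R)) ∨ ((¬R ∨ ¬P) ∧ (¬¬R ∨ Q))   — double negation
≡ ((R ∨ R) ∧ (¬R ∨ ¬R)) ∨ ((¬R ∨ ¬P) ∧ (R ∨ Q))   — double negation
≡ (R ∨ R ∨ ¬R ∨ ¬P) ∧ (R ∨ R ∨ R ∨ Q) ∧ (¬R ∨ ¬R ∨ ¬R ∨ ¬P) ∧ (¬R ∨ ¬R ∨ R ∨ Q)   — distribute ∨ over ∧
≡ (R ∨ Q) ∧ (¬R ∨ ¬P)   — simplify

(R ∨ Q) ∧ (¬R ∨ ¬P)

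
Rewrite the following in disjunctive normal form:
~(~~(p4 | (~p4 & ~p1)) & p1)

(~p4 & p1) | ~p1

~(~~(p4 | (~p4 & ~p1)) & p1)
= ~~~(p4 | (~p4 & ~p1)) | ~p1   [De Morgan]
= ~(p4 | (~p4 & ~p1)) | ~p1   [double negation]
= (~p4 & ~(~p4 & ~p1)) | ~p1   [De Morgan]
= (~p4 & (~~p4 | ~~p1)) | ~p1   [De Morgan]
= (~p4 & (p4 | ~~p1)) | ~p1   [double negation]
= (~p4 & (p4 | p1)) | ~p1   [double negation]
= (~p4 & p4) | (~p4 & p1) | ~p1   [distribute & over |]
= (~p4 & p1) | ~p1   [simplify]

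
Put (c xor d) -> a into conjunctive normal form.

(~c | d | a) & (~d | c | a)

(c xor d) -> a
≡ ~(c xor d) | a   — eliminate ->
≡ ~((c | d) & ~(c & d)) | a   — expand xor
≡ ~(c | d) | ~~(c & d) | a   — De Morgan
≡ (~c & ~d) | ~~(c & d) | a   — De Morgan
≡ (~c & ~d) | (c & d) | a   — double negation
≡ (~c | c | a) & (~c | d | a) & (~d | c | a) & (~d | d | a)   — distribute | over &
≡ (~c | d | a) & (~d | c | a)   — simplify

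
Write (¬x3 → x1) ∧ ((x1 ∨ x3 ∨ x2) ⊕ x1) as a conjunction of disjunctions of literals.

(x3 ∨ x1) ∧ ¬x1

(¬x3 → x1) ∧ ((x1 ∨ x3 ∨ x2) ⊕ x1)
≡ (¬¬x3 ∨ x1) ∧ ((x1 ∨ x3 ∨ x2) ⊕ x1)   (eliminate →)
≡ (¬¬x3 ∨ x1) ∧ (x1 ∨ x3 ∨ x2 ∨ x1) ∧ ¬((x1 ∨ x3 ∨ x2) ∧ x1)   (expand ⊕)
≡ (x3 ∨ x1) ∧ (x1 ∨ x3 ∨ x2 ∨ x1) ∧ ¬((x1 ∨ x3 ∨ x2) ∧ x1)   (double negation)
≡ (x3 ∨ x1) ∧ (x1 ∨ x3 ∨ x2 ∨ x1) ∧ (¬(x1 ∨ x3 ∨ x2) ∨ ¬x1)   (De Morgan)
≡ (x3 ∨ x1) ∧ (x1 ∨ x3 ∨ x2 ∨ x1) ∧ (¬x1 ∧ ¬x3 ∧ ¬x2 ∨ ¬x1)   (De Morgan)
≡ (x3 ∨ x1) ∧ (x1 ∨ x3 ∨ x2 ∨ x1) ∧ (¬x1 ∨ ¬x1) ∧ (¬x3 ∨ ¬x1) ∧ (¬x2 ∨ ¬x1)   (distribute ∨ over ∧)
≡ (x3 ∨ x1) ∧ ¬x1   (simplify)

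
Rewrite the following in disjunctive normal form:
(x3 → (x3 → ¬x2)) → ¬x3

(x3 → (x3 → ¬x2)) → ¬x3
≡ ¬(x3 → (x3 → ¬x2)) ∨ ¬x3   [eliminate →]
≡ ¬(¬x3 ∨ (x3 → ¬x2)) ∨ ¬x3   [eliminate →]
≡ ¬(¬x3 ∨ ¬x3 ∨ ¬x2) ∨ ¬x3   [eliminate →]
≡ (¬¬x3 ∧ ¬¬x3 ∧ ¬¬x2) ∨ ¬x3   [De Morgan]
≡ (x3 ∧ ¬¬x3 ∧ ¬¬x2) ∨ ¬x3   [double negation]
≡ (x3 ∧ x3 ∧ ¬¬x2) ∨ ¬x3   [double negation]
≡ (x3 ∧ x3 ∧ x2) ∨ ¬x3   [double negation]
≡ (x3 ∧ x2) ∨ ¬x3   [simplify]

(x3 ∧ x2) ∨ ¬x3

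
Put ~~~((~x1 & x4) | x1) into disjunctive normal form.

~~~((~x1 & x4) | x1)
≡ ~((~x1 & x4) | x1)   [double negation]
≡ ~(~x1 & x4) & ~x1   [De Morgan]
≡ (~~x1 | ~x4) & ~x1   [De Morgan]
≡ (x1 | ~x4) & ~x1   [double negation]
≡ (x1 & ~x1) | (~x4 & ~x1)   [distribute & over |]
≡ ~x4 & ~x1   [simplify]

~x4 & ~x1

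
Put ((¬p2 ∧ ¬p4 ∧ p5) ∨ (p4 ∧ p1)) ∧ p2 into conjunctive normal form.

((¬p2 ∧ ¬p4 ∧ p5) ∨ (p4 ∧ p1)) ∧ p2
⇔ (¬p2 ∨ p4) ∧ (¬p2 ∨ p1) ∧ (¬p4 ∨ p4) ∧ (¬p4 ∨ p1) ∧ (p5 ∨ p4) ∧ (p5 ∨ p1) ∧ p2   [distribute ∨ over ∧]
⇔ (¬p2 ∨ p4) ∧ (¬p2 ∨ p1) ∧ (¬p4 ∨ p1) ∧ (p5 ∨ p4) ∧ (p5 ∨ p1) ∧ p2   [simplify]

(¬p2 ∨ p4) ∧ (¬p2 ∨ p1) ∧ (¬p4 ∨ p1) ∧ (p5 ∨ p4) ∧ (p5 ∨ p1) ∧ p2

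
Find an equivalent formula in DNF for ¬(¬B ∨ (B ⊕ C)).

B ∧ C

¬(¬B ∨ (B ⊕ C))
≡ ¬(¬B ∨ (B ∧ ¬C) ∨ (¬B ∧ C))   [expand ⊕]
≡ ¬¬B ∧ ¬(B ∧ ¬C) ∧ ¬(¬B ∧ C)   [De Morgan]
≡ B ∧ ¬(B ∧ ¬C) ∧ ¬(¬B ∧ C)   [double negation]
≡ B ∧ (¬B ∨ ¬¬C) ∧ ¬(¬B ∧ C)   [De Morgan]
≡ B ∧ (¬B ∨ C) ∧ ¬(¬B ∧ C)   [double negation]
≡ B ∧ (¬B ∨ C) ∧ (¬¬B ∨ ¬C)   [De Morgan]
≡ B ∧ (¬B ∨ C) ∧ (B ∨ ¬C)   [double negation]
≡ (B ∧ ¬B ∧ B) ∨ (B ∧ ¬B ∧ ¬C) ∨ (B ∧ C ∧ B) ∨ (B ∧ C ∧ ¬C)   [distribute ∧ over ∨]
≡ B ∧ C   [simplify]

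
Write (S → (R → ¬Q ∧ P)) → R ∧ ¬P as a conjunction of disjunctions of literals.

(S ∨ ¬P) ∧ R ∧ (Q ∨ ¬P)

(S → (R → ¬Q ∧ P)) → R ∧ ¬P
≡ ¬(S → (R → ¬Q ∧ P)) ∨ R ∧ ¬P   [eliminate →]
≡ ¬(¬S ∨ (R → ¬Q ∧ P)) ∨ R ∧ ¬P   [eliminate →]
≡ ¬(¬S ∨ ¬R ∨ ¬Q ∧ P) ∨ R ∧ ¬P   [eliminate →]
≡ ¬¬S ∧ ¬¬R ∧ ¬(¬Q ∧ P) ∨ R ∧ ¬P   [De Morgan]
≡ S ∧ ¬¬R ∧ ¬(¬Q ∧ P) ∨ R ∧ ¬P   [double negation]
≡ S ∧ R ∧ ¬(¬Q ∧ P) ∨ R ∧ ¬P   [double negation]
≡ S ∧ R ∧ (¬¬Q ∨ ¬P) ∨ R ∧ ¬P   [De Morgan]
≡ S ∧ R ∧ (Q ∨ ¬P) ∨ R ∧ ¬P   [double negation]
≡ (S ∨ R) ∧ (S ∨ ¬P) ∧ (R ∨ R) ∧ (R ∨ ¬P) ∧ (Q ∨ ¬P ∨ R) ∧ (Q ∨ ¬P ∨ ¬P)   [distribute ∨ over ∧]
≡ (S ∨ ¬P) ∧ R ∧ (Q ∨ ¬P)   [simplify]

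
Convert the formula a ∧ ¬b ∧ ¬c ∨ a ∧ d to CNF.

a ∧ ¬b ∧ ¬c ∨ a ∧ d
= (a ∨ a) ∧ (a ∨ d) ∧ (¬b ∨ a) ∧ (¬b ∨ d) ∧ (¬c ∨ a) ∧ (¬c ∨ d)
= a ∧ (¬b ∨ d) ∧ (¬c ∨ d)

a ∧ (¬b ∨ d) ∧ (¬c ∨ d)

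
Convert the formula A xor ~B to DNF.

A xor ~B
≡ (A & ~~B) | (~A & ~B)   — expand xor
≡ (A & B) | (~A & ~B)   — double negation

(A & B) | (~A & ~B)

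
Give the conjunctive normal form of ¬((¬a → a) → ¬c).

¬((¬a → a) → ¬c)
⇔ ¬(¬(¬a → a) ∨ ¬c)
⇔ ¬(¬(¬¬a ∨ a) ∨ ¬c)
⇔ ¬¬(¬¬a ∨ a) ∧ ¬¬c
⇔ (¬¬a ∨ a) ∧ ¬¬c
⇔ (a ∨ a) ∧ ¬¬c
⇔ (a ∨ a) ∧ c
⇔ a ∧ c

a ∧ c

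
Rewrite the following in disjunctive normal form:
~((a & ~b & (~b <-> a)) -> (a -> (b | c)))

a & ~b & ~c

~((a & ~b & (~b <-> a)) -> (a -> (b | c)))
≡ ~(~(a & ~b & (~b <-> a)) | (a -> (b | c)))   [eliminate ->]
≡ ~(~(a & ~b & (~b -> a) & (a -> ~b)) | (a -> (b | c)))   [eliminate <->]
≡ ~(~(a & ~b & (~~b | a) & (a -> ~b)) | (a -> (b | c)))   [eliminate ->]
≡ ~(~(a & ~b & (~~b | a) & (~a | ~b)) | (a -> (b | c)))   [eliminate ->]
≡ ~(~(a & ~b & (~~b | a) & (~a | ~b)) | ~a | b | c)   [eliminate ->]
≡ ~~(a & ~b & (~~b | a) & (~a | ~b)) & ~~a & ~b & ~c   [De Morgan]
≡ a & ~b & (~~b | a) & (~a | ~b) & ~~a & ~b & ~c   [double negation]
≡ a & ~b & (b | a) & (~a | ~b) & ~~a & ~b & ~c   [double negation]
≡ a & ~b & (b | a) & (~a | ~b) & a & ~b & ~c   [double negation]
≡ (a & ~b & b & ~a & a & ~b & ~c) | (a & ~b & b & ~b & a & ~b & ~c) | (a & ~b & a & ~a & a & ~b & ~c) | (a & ~b & a & ~b & a & ~b & ~c)   [distribute & over |]
≡ a & ~b & ~c   [simplify]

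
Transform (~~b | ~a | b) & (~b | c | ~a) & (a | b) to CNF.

(b | ~a) & (~b | c | ~a) & (a | b)

(~~b | ~a | b) & (~b | c | ~a) & (a | b)
= (b | ~a | b) & (~b | c | ~a) & (a | b)   [double negation]
= (b | ~a) & (~b | c | ~a) & (a | b)   [simplify]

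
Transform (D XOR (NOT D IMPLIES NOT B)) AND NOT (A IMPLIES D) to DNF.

NOT D AND NOT B AND A

(D XOR (NOT D IMPLIES NOT B)) AND NOT (A IMPLIES D)
= ((D AND NOT (NOT D IMPLIES NOT B)) OR (NOT D AND (NOT D IMPLIES NOT B))) AND NOT (A IMPLIES D)   [expand XOR]
= ((D AND NOT (NOT NOT D OR NOT B)) OR (NOT D AND (NOT D IMPLIES NOT B))) AND NOT (A IMPLIES D)   [eliminate IMPLIES]
= ((D AND NOT (NOT NOT D OR NOT B)) OR (NOT D AND (NOT NOT D OR NOT B))) AND NOT (A IMPLIES D)   [eliminate IMPLIES]
= ((D AND NOT (NOT NOT D OR NOT B)) OR (NOT D AND (NOT NOT D OR NOT B))) AND NOT (NOT A OR D)   [eliminate IMPLIES]
= ((D AND NOT NOT NOT D AND NOT NOT B) OR (NOT D AND (NOT NOT D OR NOT B))) AND NOT (NOT A OR D)   [De Morgan]
= ((D AND NOT D AND NOT NOT B) OR (NOT D AND (NOT NOT D OR NOT B))) AND NOT (NOT A OR D)   [double negation]
= ((D AND NOT D AND B) OR (NOT D AND (NOT NOT D OR NOT B))) AND NOT (NOT A OR D)   [double negation]
= ((D AND NOT D AND B) OR (NOT D AND (D OR NOT B))) AND NOT (NOT A OR D)   [double negation]
= ((D AND NOT D AND B) OR (NOT D AND (D OR NOT B))) AND NOT NOT A AND NOT D   [De Morgan]
= ((D AND NOT D AND B) OR (NOT D AND (D OR NOT B))) AND A AND NOT D   [double negation]
= (D AND NOT D AND B AND A AND NOT D) OR (NOT D AND D AND A AND NOT D) OR (NOT D AND NOT B AND A AND NOT D)   [distribute AND over OR]
= NOT D AND NOT B AND A   [simplify]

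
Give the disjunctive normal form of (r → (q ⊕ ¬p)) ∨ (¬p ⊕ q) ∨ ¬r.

(r → (q ⊕ ¬p)) ∨ (¬p ⊕ q) ∨ ¬r
= ¬r ∨ (q ⊕ ¬p) ∨ (¬p ⊕ q) ∨ ¬r   (eliminate →)
= ¬r ∨ (q ∧ ¬¬p) ∨ (¬q ∧ ¬p) ∨ (¬p ⊕ q) ∨ ¬r   (expand ⊕)
= ¬r ∨ (q ∧ ¬¬p) ∨ (¬q ∧ ¬p) ∨ (¬p ∧ ¬q) ∨ (¬¬p ∧ q) ∨ ¬r   (expand ⊕)
= ¬r ∨ (q ∧ p) ∨ (¬q ∧ ¬p) ∨ (¬p ∧ ¬q) ∨ (¬¬p ∧ q) ∨ ¬r   (double negation)
= ¬r ∨ (q ∧ p) ∨ (¬q ∧ ¬p) ∨ (¬p ∧ ¬q) ∨ (p ∧ q) ∨ ¬r   (double negation)
= ¬r ∨ (q ∧ p) ∨ (¬q ∧ ¬p)   (simplify)

¬r ∨ (q ∧ p) ∨ (¬q ∧ ¬p)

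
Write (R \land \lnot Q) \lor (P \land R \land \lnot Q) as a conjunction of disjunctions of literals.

(R \land \lnot Q) \lor (P \land R \land \lnot Q)
= (R \lor P) \land (R \lor R) \land (R \lor \lnot Q) \land (\lnot Q \lor P) \land (\lnot Q \lor R) \land (\lnot Q \lor \lnot Q)   (distribute \lor over \land)
= R \land \lnot Q   (simplify)

R \land \lnot Q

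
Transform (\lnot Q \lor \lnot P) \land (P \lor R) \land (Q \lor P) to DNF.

(\lnot Q \land P) \lor (\lnot P \land R \land Q)

(\lnot Q \lor \lnot P) \land (P \lor R) \land (Q \lor P)
≡ (\lnot Q \land P \land Q) \lor (\lnot Q \land P \land P) \lor (\lnot Q \land R \land Q) \lor (\lnot Q \land R \land P) \lor (\lnot P \land P \land Q) \lor (\lnot P \land P \land P) \lor (\lnot P \land R \land Q) \lor (\lnot P \land R \land P)   [distribute \land over \lor]
≡ (\lnot Q \land P) \lor (\lnot P \land R \land Q)   [simplify]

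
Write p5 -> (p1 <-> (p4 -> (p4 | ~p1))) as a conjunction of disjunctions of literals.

p5 -> (p1 <-> (p4 -> (p4 | ~p1)))
⇔ ~p5 | (p1 <-> (p4 -> (p4 | ~p1)))   (eliminate ->)
⇔ ~p5 | ((p1 -> (p4 -> (p4 | ~p1))) & ((p4 -> (p4 | ~p1)) -> p1))   (eliminate <->)
⇔ ~p5 | ((~p1 | (p4 -> (p4 | ~p1))) & ((p4 -> (p4 | ~p1)) -> p1))   (eliminate ->)
⇔ ~p5 | ((~p1 | ~p4 | p4 | ~p1) & ((p4 -> (p4 | ~p1)) -> p1))   (eliminate ->)
⇔ ~p5 | ((~p1 | ~p4 | p4 | ~p1) & (~(p4 -> (p4 | ~p1)) | p1))   (eliminate ->)
⇔ ~p5 | ((~p1 | ~p4 | p4 | ~p1) & (~(~p4 | p4 | ~p1) | p1))   (eliminate ->)
⇔ ~p5 | ((~p1 | ~p4 | p4 | ~p1) & ((~~p4 & ~p4 & ~~p1) | p1))   (De Morgan)
⇔ ~p5 | ((~p1 | ~p4 | p4 | ~p1) & ((p4 & ~p4 & ~~p1) | p1))   (double negation)
⇔ ~p5 | ((~p1 | ~p4 | p4 | ~p1) & ((p4 & ~p4 & p1) | p1))   (double negation)
⇔ (~p5 | ~p1 | ~p4 | p4 | ~p1) & (~p5 | p4 | p1) & (~p5 | ~p4 | p1) & (~p5 | p1 | p1)   (distribute | over &)
⇔ ~p5 | p1   (simplify)

~p5 | p1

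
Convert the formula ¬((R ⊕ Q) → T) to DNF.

(R ∧ ¬Q ∧ ¬T) ∨ (¬R ∧ Q ∧ ¬T)

¬((R ⊕ Q) → T)
≡ ¬(¬(R ⊕ Q) ∨ T)
≡ ¬(¬((R ∧ ¬Q) ∨ (¬R ∧ Q)) ∨ T)
≡ ¬¬((R ∧ ¬Q) ∨ (¬R ∧ Q)) ∧ ¬T
≡ ((R ∧ ¬Q) ∨ (¬R ∧ Q)) ∧ ¬T
≡ (R ∧ ¬Q ∧ ¬T) ∨ (¬R ∧ Q ∧ ¬T)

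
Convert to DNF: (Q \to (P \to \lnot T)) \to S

(Q \land P \land T) \lor S

(Q \to (P \to \lnot T)) \to S
= \lnot (Q \to (P \to \lnot T)) \lor S   [eliminate \to]
= \lnot (\lnot Q \lor (P \to \lnot T)) \lor S   [eliminate \to]
= \lnot (\lnot Q \lor \lnot P \lor \lnot T) \lor S   [eliminate \to]
= (\lnot \lnot Q \land \lnot \lnot P \land \lnot \lnot T) \lor S   [De Morgan]
= (Q \land \lnot \lnot P \land \lnot \lnot T) \lor S   [double negation]
= (Q \land P \land \lnot \lnot T) \lor S   [double negation]
= (Q \land P \land T) \lor S   [double negation]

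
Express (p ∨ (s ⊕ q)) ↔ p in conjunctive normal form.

(¬s ∨ q ∨ p) ∧ (¬q ∨ s ∨ p)

(p ∨ (s ⊕ q)) ↔ p
≡ ((p ∨ (s ⊕ q)) → p) ∧ (p → (p ∨ (s ⊕ q)))   (eliminate ↔)
≡ (¬(p ∨ (s ⊕ q)) ∨ p) ∧ (p → (p ∨ (s ⊕ q)))   (eliminate →)
≡ (¬(p ∨ ((s ∨ q) ∧ ¬(s ∧ q))) ∨ p) ∧ (p → (p ∨ (s ⊕ q)))   (expand ⊕)
≡ (¬(p ∨ ((s ∨ q) ∧ ¬(s ∧ q))) ∨ p) ∧ (¬p ∨ p ∨ (s ⊕ q))   (eliminate →)
≡ (¬(p ∨ ((s ∨ q) ∧ ¬(s ∧ q))) ∨ p) ∧ (¬p ∨ p ∨ ((s ∨ q) ∧ ¬(s ∧ q)))   (expand ⊕)
≡ ((¬p ∧ ¬((s ∨ q) ∧ ¬(s ∧ q))) ∨ p) ∧ (¬p ∨ p ∨ ((s ∨ q) ∧ ¬(s ∧ q)))   (De Morgan)
≡ ((¬p ∧ (¬(s ∨ q) ∨ ¬¬(s ∧ q))) ∨ p) ∧ (¬p ∨ p ∨ ((s ∨ q) ∧ ¬(s ∧ q)))   (De Morgan)
≡ ((¬p ∧ ((¬s ∧ ¬q) ∨ ¬¬(s ∧ q))) ∨ p) ∧ (¬p ∨ p ∨ ((s ∨ q) ∧ ¬(s ∧ q)))   (De Morgan)
≡ ((¬p ∧ ((¬s ∧ ¬q) ∨ (s ∧ q))) ∨ p) ∧ (¬p ∨ p ∨ ((s ∨ q) ∧ ¬(s ∧ q)))   (double negation)
≡ ((¬p ∧ ((¬s ∧ ¬q) ∨ (s ∧ q))) ∨ p) ∧ (¬p ∨ p ∨ ((s ∨ q) ∧ (¬s ∨ ¬q)))   (De Morgan)
≡ (¬p ∨ p) ∧ (¬s ∨ s ∨ p) ∧ (¬s ∨ q ∨ p) ∧ (¬q ∨ s ∨ p) ∧ (¬q ∨ q ∨ p) ∧ (¬p ∨ p ∨ s ∨ q) ∧ (¬p ∨ p ∨ ¬s ∨ ¬q)   (distribute ∨ over ∧)
≡ (¬s ∨ q ∨ p) ∧ (¬q ∨ s ∨ p)   (simplify)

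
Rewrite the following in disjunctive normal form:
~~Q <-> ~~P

(~Q & ~P) | (P & Q)

~~Q <-> ~~P
≡ (~~Q -> ~~P) & (~~P -> ~~Q)   [eliminate <->]
≡ (~~~Q | ~~P) & (~~P -> ~~Q)   [eliminate ->]
≡ (~~~Q | ~~P) & (~~~P | ~~Q)   [eliminate ->]
≡ (~Q | ~~P) & (~~~P | ~~Q)   [double negation]
≡ (~Q | P) & (~~~P | ~~Q)   [double negation]
≡ (~Q | P) & (~P | ~~Q)   [double negation]
≡ (~Q | P) & (~P | Q)   [double negation]
≡ (~Q & ~P) | (~Q & Q) | (P & ~P) | (P & Q)   [distribute & over |]
≡ (~Q & ~P) | (P & Q)   [simplify]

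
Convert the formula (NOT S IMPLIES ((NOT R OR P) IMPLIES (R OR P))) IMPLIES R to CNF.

(NOT S OR R) AND (NOT P OR R)

(NOT S IMPLIES ((NOT R OR P) IMPLIES (R OR P))) IMPLIES R
= NOT (NOT S IMPLIES ((NOT R OR P) IMPLIES (R OR P))) OR R   [eliminate IMPLIES]
= NOT (NOT NOT S OR ((NOT R OR P) IMPLIES (R OR P))) OR R   [eliminate IMPLIES]
= NOT (NOT NOT S OR NOT (NOT R OR P) OR R OR P) OR R   [eliminate IMPLIES]
= (NOT NOT NOT S AND NOT NOT (NOT R OR P) AND NOT R AND NOT P) OR R   [De Morgan]
= (NOT S AND NOT NOT (NOT R OR P) AND NOT R AND NOT P) OR R   [double negation]
= (NOT S AND (NOT R OR P) AND NOT R AND NOT P) OR R   [double negation]
= (NOT S OR R) AND (NOT R OR P OR R) AND (NOT R OR R) AND (NOT P OR R)   [distribute OR over AND]
= (NOT S OR R) AND (NOT P OR R)   [simplify]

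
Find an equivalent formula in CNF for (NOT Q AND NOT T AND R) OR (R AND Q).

(NOT T OR Q) AND R

(NOT Q AND NOT T AND R) OR (R AND Q)
≡ (NOT Q OR R) AND (NOT Q OR Q) AND (NOT T OR R) AND (NOT T OR Q) AND (R OR R) AND (R OR Q)   [distribute OR over AND]
≡ (NOT T OR Q) AND R   [simplify]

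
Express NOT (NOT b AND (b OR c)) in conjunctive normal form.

b OR NOT c

NOT (NOT b AND (b OR c))
≡ NOT NOT b OR NOT (b OR c)   [De Morgan]
≡ b OR NOT (b OR c)   [double negation]
≡ b OR (NOT b AND NOT c)   [De Morgan]
≡ (b OR NOT b) AND (b OR NOT c)   [distribute OR over AND]
≡ b OR NOT c   [simplify]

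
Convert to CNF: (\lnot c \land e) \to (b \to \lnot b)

c \lor \lnot e \lor \lnot b

(\lnot c \land e) \to (b \to \lnot b)
≡ \lnot (\lnot c \land e) \lor (b \to \lnot b)   (eliminate \to)
≡ \lnot (\lnot c \land e) \lor \lnot b \lor \lnot b   (eliminate \to)
≡ \lnot \lnot c \lor \lnot e \lor \lnot b \lor \lnot b   (De Morgan)
≡ c \lor \lnot e \lor \lnot b \lor \lnot b   (double negation)
≡ c \lor \lnot e \lor \lnot b   (simplify)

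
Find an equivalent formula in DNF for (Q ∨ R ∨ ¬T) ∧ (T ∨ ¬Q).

(Q ∨ R ∨ ¬T) ∧ (T ∨ ¬Q)
⇔ (Q ∧ T) ∨ (Q ∧ ¬Q) ∨ (R ∧ T) ∨ (R ∧ ¬Q) ∨ (¬T ∧ T) ∨ (¬T ∧ ¬Q)   (distribute ∧ over ∨)
⇔ (Q ∧ T) ∨ (R ∧ T) ∨ (R ∧ ¬Q) ∨ (¬T ∧ ¬Q)   (simplify)

(Q ∧ T) ∨ (R ∧ T) ∨ (R ∧ ¬Q) ∨ (¬T ∧ ¬Q)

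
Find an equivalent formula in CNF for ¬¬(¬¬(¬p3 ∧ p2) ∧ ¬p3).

¬p3 ∧ p2

¬¬(¬¬(¬p3 ∧ p2) ∧ ¬p3)
≡ ¬¬(¬p3 ∧ p2) ∧ ¬p3   [double negation]
≡ ¬p3 ∧ p2 ∧ ¬p3   [double negation]
≡ ¬p3 ∧ p2   [simplify]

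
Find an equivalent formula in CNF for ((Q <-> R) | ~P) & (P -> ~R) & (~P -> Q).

(~Q | R | ~P) & (~P | ~R) & (P | Q)

((Q <-> R) | ~P) & (P -> ~R) & (~P -> Q)
= (((Q -> R) & (R -> Q)) | ~P) & (P -> ~R) & (~P -> Q)   [eliminate <->]
= (((~Q | R) & (R -> Q)) | ~P) & (P -> ~R) & (~P -> Q)   [eliminate ->]
= (((~Q | R) & (~R | Q)) | ~P) & (P -> ~R) & (~P -> Q)   [eliminate ->]
= (((~Q | R) & (~R | Q)) | ~P) & (~P | ~R) & (~P -> Q)   [eliminate ->]
= (((~Q | R) & (~R | Q)) | ~P) & (~P | ~R) & (~~P | Q)   [eliminate ->]
= (((~Q | R) & (~R | Q)) | ~P) & (~P | ~R) & (P | Q)   [double negation]
= (~Q | R | ~P) & (~R | Q | ~P) & (~P | ~R) & (P | Q)   [distribute | over &]
= (~Q | R | ~P) & (~P | ~R) & (P | Q)   [simplify]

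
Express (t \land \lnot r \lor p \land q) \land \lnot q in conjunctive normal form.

(t \land \lnot r \lor p \land q) \land \lnot q
⇔ (t \lor p) \land (t \lor q) \land (\lnot r \lor p) \land (\lnot r \lor q) \land \lnot q   — distribute \lor over \land

(t \lor p) \land (t \lor q) \land (\lnot r \lor p) \land (\lnot r \lor q) \land \lnot q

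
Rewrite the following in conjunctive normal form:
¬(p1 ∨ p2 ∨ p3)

¬(p1 ∨ p2 ∨ p3)
= ¬p1 ∧ ¬p2 ∧ ¬p3   [De Morgan]

¬p1 ∧ ¬p2 ∧ ¬p3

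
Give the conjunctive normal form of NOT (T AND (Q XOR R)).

(NOT T OR NOT Q OR R) AND (NOT T OR NOT R OR Q)

NOT (T AND (Q XOR R))
= NOT (T AND (Q OR R) AND NOT (Q AND R))   [expand XOR]
= NOT T OR NOT (Q OR R) OR NOT NOT (Q AND R)   [De Morgan]
= NOT T OR (NOT Q AND NOT R) OR NOT NOT (Q AND R)   [De Morgan]
= NOT T OR (NOT Q AND NOT R) OR (Q AND R)   [double negation]
= (NOT T OR NOT Q OR Q) AND (NOT T OR NOT Q OR R) AND (NOT T OR NOT R OR Q) AND (NOT T OR NOT R OR R)   [distribute OR over AND]
= (NOT T OR NOT Q OR R) AND (NOT T OR NOT R OR Q)   [simplify]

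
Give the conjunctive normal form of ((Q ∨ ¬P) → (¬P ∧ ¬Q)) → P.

((Q ∨ ¬P) → (¬P ∧ ¬Q)) → P
≡ ¬((Q ∨ ¬P) → (¬P ∧ ¬Q)) ∨ P   [eliminate →]
≡ ¬(¬(Q ∨ ¬P) ∨ (¬P ∧ ¬Q)) ∨ P   [eliminate →]
≡ (¬¬(Q ∨ ¬P) ∧ ¬(¬P ∧ ¬Q)) ∨ P   [De Morgan]
≡ ((Q ∨ ¬P) ∧ ¬(¬P ∧ ¬Q)) ∨ P   [double negation]
≡ ((Q ∨ ¬P) ∧ (¬¬P ∨ ¬¬Q)) ∨ P   [De Morgan]
≡ ((Q ∨ ¬P) ∧ (P ∨ ¬¬Q)) ∨ P   [double negation]
≡ ((Q ∨ ¬P) ∧ (P ∨ Q)) ∨ P   [double negation]
≡ (Q ∨ ¬P ∨ P) ∧ (P ∨ Q ∨ P)   [distribute ∨ over ∧]
≡ P ∨ Q   [simplify]

P ∨ Q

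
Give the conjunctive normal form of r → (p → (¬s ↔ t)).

(¬r ∨ ¬p ∨ s ∨ t) ∧ (¬r ∨ ¬p ∨ ¬t ∨ ¬s)

r → (p → (¬s ↔ t))
= ¬r ∨ (p → (¬s ↔ t))   (eliminate →)
= ¬r ∨ ¬p ∨ (¬s ↔ t)   (eliminate →)
= ¬r ∨ ¬p ∨ ((¬s → t) ∧ (t → ¬s))   (eliminate ↔)
= ¬r ∨ ¬p ∨ ((¬¬s ∨ t) ∧ (t → ¬s))   (eliminate →)
= ¬r ∨ ¬p ∨ ((¬¬s ∨ t) ∧ (¬t ∨ ¬s))   (eliminate →)
= ¬r ∨ ¬p ∨ ((s ∨ t) ∧ (¬t ∨ ¬s))   (double negation)
= (¬r ∨ ¬p ∨ s ∨ t) ∧ (¬r ∨ ¬p ∨ ¬t ∨ ¬s)   (distribute ∨ over ∧)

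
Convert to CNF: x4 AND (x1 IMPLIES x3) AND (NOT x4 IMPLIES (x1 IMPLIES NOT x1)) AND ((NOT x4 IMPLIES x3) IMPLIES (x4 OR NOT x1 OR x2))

x4 AND (NOT x1 OR x3)

x4 AND (x1 IMPLIES x3) AND (NOT x4 IMPLIES (x1 IMPLIES NOT x1)) AND ((NOT x4 IMPLIES x3) IMPLIES (x4 OR NOT x1 OR x2))
= x4 AND (NOT x1 OR x3) AND (NOT x4 IMPLIES (x1 IMPLIES NOT x1)) AND ((NOT x4 IMPLIES x3) IMPLIES (x4 OR NOT x1 OR x2))   [eliminate IMPLIES]
= x4 AND (NOT x1 OR x3) AND (NOT NOT x4 OR (x1 IMPLIES NOT x1)) AND ((NOT x4 IMPLIES x3) IMPLIES (x4 OR NOT x1 OR x2))   [eliminate IMPLIES]
= x4 AND (NOT x1 OR x3) AND (NOT NOT x4 OR NOT x1 OR NOT x1) AND ((NOT x4 IMPLIES x3) IMPLIES (x4 OR NOT x1 OR x2))   [eliminate IMPLIES]
= x4 AND (NOT x1 OR x3) AND (NOT NOT x4 OR NOT x1 OR NOT x1) AND (NOT (NOT x4 IMPLIES x3) OR x4 OR NOT x1 OR x2)   [eliminate IMPLIES]
= x4 AND (NOT x1 OR x3) AND (NOT NOT x4 OR NOT x1 OR NOT x1) AND (NOT (NOT NOT x4 OR x3) OR x4 OR NOT x1 OR x2)   [eliminate IMPLIES]
= x4 AND (NOT x1 OR x3) AND (x4 OR NOT x1 OR NOT x1) AND (NOT (NOT NOT x4 OR x3) OR x4 OR NOT x1 OR x2)   [double negation]
= x4 AND (NOT x1 OR x3) AND (x4 OR NOT x1 OR NOT x1) AND ((NOT NOT NOT x4 AND NOT x3) OR x4 OR NOT x1 OR x2)   [De Morgan]
= x4 AND (NOT x1 OR x3) AND (x4 OR NOT x1 OR NOT x1) AND ((NOT x4 AND NOT x3) OR x4 OR NOT x1 OR x2)   [double negation]
= x4 AND (NOT x1 OR x3) AND (x4 OR NOT x1 OR NOT x1) AND (NOT x4 OR x4 OR NOT x1 OR x2) AND (NOT x3 OR x4 OR NOT x1 OR x2)   [distribute OR over AND]
= x4 AND (NOT x1 OR x3)   [simplify]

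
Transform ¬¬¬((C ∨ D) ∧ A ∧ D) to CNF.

¬¬¬((C ∨ D) ∧ A ∧ D)
≡ ¬((C ∨ D) ∧ A ∧ D)   (double negation)
≡ ¬(C ∨ D) ∨ ¬A ∨ ¬D   (De Morgan)
≡ ¬C ∧ ¬D ∨ ¬A ∨ ¬D   (De Morgan)
≡ (¬C ∨ ¬A ∨ ¬D) ∧ (¬D ∨ ¬A ∨ ¬D)   (distribute ∨ over ∧)
≡ ¬D ∨ ¬A   (simplify)

¬D ∨ ¬A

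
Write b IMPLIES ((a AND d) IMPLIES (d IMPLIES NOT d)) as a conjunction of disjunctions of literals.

NOT b OR NOT a OR NOT d

b IMPLIES ((a AND d) IMPLIES (d IMPLIES NOT d))
⇔ NOT b OR ((a AND d) IMPLIES (d IMPLIES NOT d))   — eliminate IMPLIES
⇔ NOT b OR NOT (a AND d) OR (d IMPLIES NOT d)   — eliminate IMPLIES
⇔ NOT b OR NOT (a AND d) OR NOT d OR NOT d   — eliminate IMPLIES
⇔ NOT b OR NOT a OR NOT d OR NOT d OR NOT d   — De Morgan
⇔ NOT b OR NOT a OR NOT d   — simplify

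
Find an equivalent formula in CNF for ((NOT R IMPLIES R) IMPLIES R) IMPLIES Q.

(R OR Q) AND (NOT R OR Q)

((NOT R IMPLIES R) IMPLIES R) IMPLIES Q
≡ NOT ((NOT R IMPLIES R) IMPLIES R) OR Q   [eliminate IMPLIES]
≡ NOT (NOT (NOT R IMPLIES R) OR R) OR Q   [eliminate IMPLIES]
≡ NOT (NOT (NOT NOT R OR R) OR R) OR Q   [eliminate IMPLIES]
≡ (NOT NOT (NOT NOT R OR R) AND NOT R) OR Q   [De Morgan]
≡ ((NOT NOT R OR R) AND NOT R) OR Q   [double negation]
≡ ((R OR R) AND NOT R) OR Q   [double negation]
≡ (R OR R OR Q) AND (NOT R OR Q)   [distribute OR over AND]
≡ (R OR Q) AND (NOT R OR Q)   [simplify]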